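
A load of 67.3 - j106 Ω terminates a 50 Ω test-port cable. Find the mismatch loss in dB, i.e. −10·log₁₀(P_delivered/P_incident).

Γ = (17.3 − j106)/(117.3 − j106), |Γ| = 0.679
|Γ|² = 0.461, so P_del/P_inc = 1 − |Γ|² = 0.539
ML = −10·log₁₀(1 − |Γ|²)

mismatch loss ≈ 2.69 dB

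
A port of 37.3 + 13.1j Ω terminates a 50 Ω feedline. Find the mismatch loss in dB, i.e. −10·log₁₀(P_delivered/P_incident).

mismatch loss ≈ 0.19 dB

Γ = (-12.7 + j13.1)/(87.3 + j13.1), |Γ| = 0.207
|Γ|² = 0.0427, so P_del/P_inc = 1 − |Γ|² = 0.957
ML = −10·log₁₀(1 − |Γ|²)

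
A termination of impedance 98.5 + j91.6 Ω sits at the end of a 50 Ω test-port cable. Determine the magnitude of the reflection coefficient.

|Γ| ≈ 0.594

Γ = (Z_L − Z_0)/(Z_L + Z_0) = (48.5 + j91.6)/(148.5 + j91.6)
|Γ| = 104/174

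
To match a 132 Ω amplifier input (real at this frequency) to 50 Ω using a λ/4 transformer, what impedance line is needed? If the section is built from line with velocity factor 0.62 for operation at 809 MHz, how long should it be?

Z_qwt ≈ 81.2 Ω; length ≈ 5.75 cm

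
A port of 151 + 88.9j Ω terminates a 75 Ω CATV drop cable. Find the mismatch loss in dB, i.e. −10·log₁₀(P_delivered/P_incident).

mismatch loss ≈ 1.15 dB

Γ = (76 + j88.9)/(226 + j88.9), |Γ| = 0.482
|Γ|² = 0.232, so P_del/P_inc = 1 − |Γ|² = 0.768
ML = −10·log₁₀(1 − |Γ|²)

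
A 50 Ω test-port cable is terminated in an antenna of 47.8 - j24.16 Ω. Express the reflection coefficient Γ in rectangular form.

Γ ≈ 0.0363 − j0.238

Γ = (Z_L − Z_0)/(Z_L + Z_0) = (-2.2 − j24.16)/(97.8 − j24.16)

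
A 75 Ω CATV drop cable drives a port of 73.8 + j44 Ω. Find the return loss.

Γ = (-1.2 + j44)/(148.8 + j44), |Γ| = 0.284
RL = −20·log₁₀|Γ| = −20·log₁₀(0.284)

RL ≈ 10.9 dB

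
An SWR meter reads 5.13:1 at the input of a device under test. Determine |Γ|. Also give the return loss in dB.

|Γ| = (S − 1)/(S + 1) = (5.13 − 1)/(5.13 + 1) = 4.13/6.13
RL = −20·log₁₀|Γ| = −20·log₁₀(0.674)

|Γ| ≈ 0.674; return loss ≈ 3.43 dB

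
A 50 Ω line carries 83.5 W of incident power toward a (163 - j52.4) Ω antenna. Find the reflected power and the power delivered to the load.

P_reflected ≈ 26.9 W; P_delivered ≈ 56.6 W

|Γ| = |(113 − j52.4)/(213 − j52.4)| = 0.568
|Γ|² = 0.322
P_refl = |Γ|²·P_inc = 26.9 W, P_del = (1 − |Γ|²)·P_inc = 56.6 W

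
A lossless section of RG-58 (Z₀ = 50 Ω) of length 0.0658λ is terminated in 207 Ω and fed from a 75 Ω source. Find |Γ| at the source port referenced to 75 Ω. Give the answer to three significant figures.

|Γ| ≈ 0.54

βl = 2π × 0.0658 = 23.7°
tan(βl) = 0.439
Z_in = Z_0·(Z_L + jZ_0·tanβl)/(Z_0 + jZ_L·tanβl) = 57.4 − j82.4 Ω
Γ_s = (Z_in − Z_s)/(Z_in + Z_s) = (-17.6 − j82.4)/(132 − j82.4), |Γ_s| = 0.54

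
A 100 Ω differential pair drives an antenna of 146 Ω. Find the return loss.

RL ≈ 14.6 dB

Γ = (146 − 100)/(146 + 100) = 0.187
RL = −20·log₁₀|Γ| = −20·log₁₀(0.187)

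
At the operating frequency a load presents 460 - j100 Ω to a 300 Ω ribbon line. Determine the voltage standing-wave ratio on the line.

VSWR ≈ 1.65

Γ = (Z_L − Z_0)/(Z_L + Z_0) = (160 − j100)/(760 − j100)
|Γ| = 189/767 = 0.246
VSWR = (1 + |Γ|)/(1 − |Γ|) = 1.25/0.754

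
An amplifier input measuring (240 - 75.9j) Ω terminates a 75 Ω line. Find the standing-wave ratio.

Γ = (Z_L − Z_0)/(Z_L + Z_0) = (165 − j75.9)/(315 − j75.9)
|Γ| = 182/324 = 0.561
VSWR = (1 + |Γ|)/(1 − |Γ|) = 1.56/0.439

VSWR ≈ 3.55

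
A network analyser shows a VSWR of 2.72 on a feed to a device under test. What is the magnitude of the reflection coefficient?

|Γ| = (S − 1)/(S + 1) = (2.72 − 1)/(2.72 + 1) = 1.72/3.72

|Γ| ≈ 0.462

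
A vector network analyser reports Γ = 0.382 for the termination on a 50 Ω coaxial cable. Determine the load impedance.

Z_L ≈ 112 Ω

Z_L = Z_0·(1 + Γ)/(1 − Γ) = 50·(1.38)/(0.618)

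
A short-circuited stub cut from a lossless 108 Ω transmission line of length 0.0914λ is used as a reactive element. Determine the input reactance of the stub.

X_in ≈ 69.9 Ω (inductive)

βl = 2π × 0.0914 = 32.9°
tan(βl) = 0.647
For a short-circuited stub, Z_in = jZ_0·tan(βl)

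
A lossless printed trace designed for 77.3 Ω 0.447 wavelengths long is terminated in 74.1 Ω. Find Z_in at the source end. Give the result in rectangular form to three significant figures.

Z_in ≈ 74.7 − j1.95 Ω

βl = 2π × 0.447 = 161°
tan(βl) = tan(161°) = -0.346
Z_in = Z_0·(Z_L + jZ_0·tanβl)/(Z_0 + jZ_L·tanβl)
     = 77.3·(74.1 − j26.7)/(77.3 − j25.6)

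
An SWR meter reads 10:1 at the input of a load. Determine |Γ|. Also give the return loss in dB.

|Γ| = (S − 1)/(S + 1) = (10 − 1)/(10 + 1) = 9/11
RL = −20·log₁₀|Γ| = −20·log₁₀(0.818)

|Γ| ≈ 0.818; return loss ≈ 1.74 dB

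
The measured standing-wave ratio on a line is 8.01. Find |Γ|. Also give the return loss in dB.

|Γ| ≈ 0.778; return loss ≈ 2.18 dB

|Γ| = (S − 1)/(S + 1) = (8.01 − 1)/(8.01 + 1) = 7.01/9.01
RL = −20·log₁₀|Γ| = −20·log₁₀(0.778)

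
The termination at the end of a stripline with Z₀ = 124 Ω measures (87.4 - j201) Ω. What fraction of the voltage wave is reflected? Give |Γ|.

Γ = (Z_L − Z_0)/(Z_L + Z_0) = (-36.6 − j201)/(211.4 − j201)
|Γ| = 204/292

|Γ| ≈ 0.7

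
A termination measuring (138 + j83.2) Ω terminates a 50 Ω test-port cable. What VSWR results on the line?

VSWR ≈ 3.87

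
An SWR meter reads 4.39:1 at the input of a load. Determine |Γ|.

|Γ| = (S − 1)/(S + 1) = (4.39 − 1)/(4.39 + 1) = 3.39/5.39

|Γ| ≈ 0.629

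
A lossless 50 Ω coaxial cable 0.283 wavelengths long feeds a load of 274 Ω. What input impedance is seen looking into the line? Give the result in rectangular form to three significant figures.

βl = 2π × 0.283 = 102°
tan(βl) = tan(102°) = -4.75
Z_in = Z_0·(Z_L + jZ_0·tanβl)/(Z_0 + jZ_L·tanβl)
     = 50·(274 − j238)/(50 − j1300)

Z_in ≈ 9.51 + j10.2 Ω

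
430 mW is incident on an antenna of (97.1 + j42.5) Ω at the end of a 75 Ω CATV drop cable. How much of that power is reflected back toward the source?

P_reflected ≈ 31.4 mW

|Γ| = |(22.1 + j42.5)/(172.1 + j42.5)| = 0.27
|Γ|² = 0.073
P_refl = |Γ|²·P_inc = 31.4 mW, P_del = (1 − |Γ|²)·P_inc = 399 mW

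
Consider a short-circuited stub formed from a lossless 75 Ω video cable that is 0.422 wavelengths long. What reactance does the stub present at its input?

X_in ≈ -40 Ω (capacitive)

βl = 2π × 0.422 = 152°
tan(βl) = -0.534
For a short-circuited stub, Z_in = jZ_0·tan(βl)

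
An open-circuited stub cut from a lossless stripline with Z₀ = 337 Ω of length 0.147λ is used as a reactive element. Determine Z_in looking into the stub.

βl = 2π × 0.147 = 52.9°
tan(βl) = 1.32
For an open-circuited stub, Z_in = −jZ_0·cot(βl) = −jZ_0/tan(βl)

Z_in ≈ −j255 Ω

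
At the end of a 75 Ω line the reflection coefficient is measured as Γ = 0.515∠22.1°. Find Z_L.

Z_L = Z_0·(1 + Γ)/(1 − Γ) = 75·(1.48 + j0.194)/(0.523 − j0.194)

Z_L ≈ 177 + j93.5 Ω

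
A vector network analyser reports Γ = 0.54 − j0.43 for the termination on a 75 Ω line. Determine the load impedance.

Z_L ≈ 99 − j163 Ω

Z_L = Z_0·(1 + Γ)/(1 − Γ) = 75·(1.54 − j0.43)/(0.46 + j0.43)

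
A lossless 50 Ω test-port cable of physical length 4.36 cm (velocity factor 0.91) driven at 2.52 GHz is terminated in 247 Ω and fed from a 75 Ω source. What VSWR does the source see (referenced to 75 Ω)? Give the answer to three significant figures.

VSWR ≈ 4.69

λ = v/f = 0.91·c / 2.52 GHz = 0.108 m
βl = 2π·l/λ = 2π × 0.402 = 145°
tan(βl) = -0.703
Z_in = Z_0·(Z_L + jZ_0·tanβl)/(Z_0 + jZ_L·tanβl) = 28.3 + j63 Ω
Γ_s = (Z_in − Z_s)/(Z_in + Z_s) = (-46.7 + j63)/(103 + j63), |Γ_s| = 0.649
VSWR = (1 + |Γ_s|)/(1 − |Γ_s|)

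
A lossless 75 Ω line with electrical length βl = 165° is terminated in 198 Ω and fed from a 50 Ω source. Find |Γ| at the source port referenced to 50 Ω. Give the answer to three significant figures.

tan(βl) = -0.268
Z_in = Z_0·(Z_L + jZ_0·tanβl)/(Z_0 + jZ_L·tanβl) = 141 + j80 Ω
Γ_s = (Z_in − Z_s)/(Z_in + Z_s) = (91.4 + j80)/(191 + j80), |Γ_s| = 0.585

|Γ| ≈ 0.585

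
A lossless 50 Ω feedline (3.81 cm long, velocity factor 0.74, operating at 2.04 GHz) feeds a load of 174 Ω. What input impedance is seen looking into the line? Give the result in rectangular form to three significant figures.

Z_in ≈ 21.1 + j32 Ω

λ = v/f = 0.74·c / 2.04 GHz = 0.109 m
βl = 2π·l/λ = 2π × 0.35 = 126°
tan(βl) = tan(126°) = -1.37
Z_in = Z_0·(Z_L + jZ_0·tanβl)/(Z_0 + jZ_L·tanβl)
     = 50·(174 − j68.7)/(50 − j239)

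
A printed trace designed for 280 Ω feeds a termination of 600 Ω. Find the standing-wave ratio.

Γ = (600 − 280)/(600 + 280) = 0.364
VSWR = (1 + 0.364)/(1 − 0.364)

VSWR ≈ 2.14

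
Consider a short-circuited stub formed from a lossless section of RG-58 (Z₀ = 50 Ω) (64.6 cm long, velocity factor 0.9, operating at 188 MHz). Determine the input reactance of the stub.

λ = v/f = 0.9·c / 188 MHz = 1.44 m
βl = 2π·l/λ = 2π × 0.45 = 162°
tan(βl) = -0.326
For a short-circuited stub, Z_in = jZ_0·tan(βl)

X_in ≈ -16.3 Ω (capacitive)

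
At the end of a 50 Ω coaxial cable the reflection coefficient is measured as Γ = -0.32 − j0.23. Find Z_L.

Z_L = Z_0·(1 + Γ)/(1 − Γ) = 50·(0.68 − j0.23)/(1.32 + j0.23)

Z_L ≈ 23.5 − j12.8 Ω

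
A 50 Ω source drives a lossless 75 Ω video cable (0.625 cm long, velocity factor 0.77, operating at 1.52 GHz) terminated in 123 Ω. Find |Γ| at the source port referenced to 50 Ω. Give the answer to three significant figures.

λ = v/f = 0.77·c / 1.52 GHz = 0.152 m
βl = 2π·l/λ = 2π × 0.0411 = 14.8°
tan(βl) = 0.264
Z_in = Z_0·(Z_L + jZ_0·tanβl)/(Z_0 + jZ_L·tanβl) = 111 − j28.2 Ω
Γ_s = (Z_in − Z_s)/(Z_in + Z_s) = (60.8 − j28.2)/(161 − j28.2), |Γ_s| = 0.41

|Γ| ≈ 0.41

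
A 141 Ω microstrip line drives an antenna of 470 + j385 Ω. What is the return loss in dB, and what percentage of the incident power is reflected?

Γ = (329 + j385)/(611 + j385), |Γ| = 0.701
RL = −20·log₁₀(0.701) = 3.08 dB
P_refl/P_inc = |Γ|² = 0.492

RL ≈ 3.08 dB; 49.2% of incident power reflected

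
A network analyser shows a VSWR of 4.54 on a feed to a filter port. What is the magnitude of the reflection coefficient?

|Γ| = (S − 1)/(S + 1) = (4.54 − 1)/(4.54 + 1) = 3.54/5.54

|Γ| ≈ 0.639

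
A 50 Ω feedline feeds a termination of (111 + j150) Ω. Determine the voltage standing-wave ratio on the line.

VSWR ≈ 6.57

Γ = (Z_L − Z_0)/(Z_L + Z_0) = (61 + j150)/(161 + j150)
|Γ| = 162/220 = 0.736
VSWR = (1 + |Γ|)/(1 − |Γ|) = 1.74/0.264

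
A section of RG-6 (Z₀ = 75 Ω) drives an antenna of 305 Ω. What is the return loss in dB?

RL ≈ 4.36 dB

Γ = (305 − 75)/(305 + 75) = 0.605
RL = −20·log₁₀|Γ| = −20·log₁₀(0.605)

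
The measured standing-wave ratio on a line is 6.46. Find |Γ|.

|Γ| ≈ 0.732

|Γ| = (S − 1)/(S + 1) = (6.46 − 1)/(6.46 + 1) = 5.46/7.46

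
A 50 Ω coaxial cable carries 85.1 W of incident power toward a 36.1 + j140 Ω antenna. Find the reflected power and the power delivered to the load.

P_reflected ≈ 62.4 W; P_delivered ≈ 22.7 W

|Γ| = |(-13.9 + j140)/(86.1 + j140)| = 0.856
|Γ|² = 0.733
P_refl = |Γ|²·P_inc = 62.4 W, P_del = (1 − |Γ|²)·P_inc = 22.7 W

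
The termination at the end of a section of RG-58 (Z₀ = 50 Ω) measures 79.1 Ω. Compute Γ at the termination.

Γ = (Z_L − Z_0)/(Z_L + Z_0) = (79.1 − 50)/(79.1 + 50) = 29.1/129.1

Γ = 0.225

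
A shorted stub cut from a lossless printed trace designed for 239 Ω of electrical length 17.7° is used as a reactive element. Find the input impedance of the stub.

tan(βl) = 0.319
For a shorted stub, Z_in = jZ_0·tan(βl)

Z_in ≈ +j76.3 Ω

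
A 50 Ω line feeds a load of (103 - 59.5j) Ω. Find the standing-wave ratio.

Γ = (Z_L − Z_0)/(Z_L + Z_0) = (53 − j59.5)/(153 − j59.5)
|Γ| = 79.7/164 = 0.485
VSWR = (1 + |Γ|)/(1 − |Γ|) = 1.49/0.515

VSWR ≈ 2.89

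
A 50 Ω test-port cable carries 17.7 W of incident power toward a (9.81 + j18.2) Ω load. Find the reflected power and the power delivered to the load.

|Γ| = |(-40.19 + j18.2)/(59.81 + j18.2)| = 0.706
|Γ|² = 0.498
P_refl = |Γ|²·P_inc = 8.81 W, P_del = (1 − |Γ|²)·P_inc = 8.89 W

P_reflected ≈ 8.81 W; P_delivered ≈ 8.89 W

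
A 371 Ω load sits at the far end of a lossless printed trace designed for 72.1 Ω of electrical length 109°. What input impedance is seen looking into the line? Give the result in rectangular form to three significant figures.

Z_in ≈ 15.6 + j23.8 Ω

tan(βl) = tan(109°) = -2.9
Z_in = Z_0·(Z_L + jZ_0·tanβl)/(Z_0 + jZ_L·tanβl)
     = 72.1·(371 − j209)/(72.1 − j1080)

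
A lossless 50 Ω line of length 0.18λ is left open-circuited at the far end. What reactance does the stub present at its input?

X_in ≈ -23.5 Ω (capacitive)

βl = 2π × 0.18 = 64.8°
tan(βl) = 2.13
For an open-circuited stub, Z_in = −jZ_0·cot(βl) = −jZ_0/tan(βl)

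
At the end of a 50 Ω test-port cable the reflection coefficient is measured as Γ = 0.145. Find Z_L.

Z_L = Z_0·(1 + Γ)/(1 − Γ) = 50·(1.15)/(0.855)

Z_L ≈ 67 Ω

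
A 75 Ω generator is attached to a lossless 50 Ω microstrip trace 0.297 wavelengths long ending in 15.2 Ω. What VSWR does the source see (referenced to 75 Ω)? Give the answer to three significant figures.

βl = 2π × 0.297 = 107°
tan(βl) = -3.29
Z_in = Z_0·(Z_L + jZ_0·tanβl)/(Z_0 + jZ_L·tanβl) = 89.8 − j74.6 Ω
Γ_s = (Z_in − Z_s)/(Z_in + Z_s) = (14.8 − j74.6)/(165 − j74.6), |Γ_s| = 0.421
VSWR = (1 + |Γ_s|)/(1 − |Γ_s|)

VSWR ≈ 2.45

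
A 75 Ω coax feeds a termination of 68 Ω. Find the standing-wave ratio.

For a purely resistive load, VSWR = R_L/Z_0 or Z_0/R_L (whichever > 1) = 75/68

VSWR ≈ 1.1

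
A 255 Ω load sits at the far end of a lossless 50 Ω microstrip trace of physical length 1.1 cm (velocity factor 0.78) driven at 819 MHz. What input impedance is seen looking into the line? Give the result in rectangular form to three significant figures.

λ = v/f = 0.78·c / 819 MHz = 0.286 m
βl = 2π·l/λ = 2π × 0.0385 = 13.9°
tan(βl) = tan(13.9°) = 0.247
Z_in = Z_0·(Z_L + jZ_0·tanβl)/(Z_0 + jZ_L·tanβl)
     = 50·(255 + j12.3)/(50 + j62.9)

Z_in ≈ 105 − j119 Ω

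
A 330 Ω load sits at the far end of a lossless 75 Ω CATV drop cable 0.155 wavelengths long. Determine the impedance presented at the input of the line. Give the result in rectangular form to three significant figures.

βl = 2π × 0.155 = 55.8°
tan(βl) = tan(55.8°) = 1.47
Z_in = Z_0·(Z_L + jZ_0·tanβl)/(Z_0 + jZ_L·tanβl)
     = 75·(330 + j110)/(75 + j486)

Z_in ≈ 24.3 − j47.2 Ω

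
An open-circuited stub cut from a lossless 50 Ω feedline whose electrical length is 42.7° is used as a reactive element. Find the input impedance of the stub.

tan(βl) = 0.923
For an open-circuited stub, Z_in = −jZ_0·cot(βl) = −jZ_0/tan(βl)

Z_in ≈ −j54.2 Ω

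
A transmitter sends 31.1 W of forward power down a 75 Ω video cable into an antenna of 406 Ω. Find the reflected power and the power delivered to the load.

P_reflected ≈ 14.7 W; P_delivered ≈ 16.4 W

Γ = (406 − 75)/(406 + 75) = 0.688
|Γ|² = 0.474
P_refl = |Γ|²·P_inc = 14.7 W, P_del = (1 − |Γ|²)·P_inc = 16.4 W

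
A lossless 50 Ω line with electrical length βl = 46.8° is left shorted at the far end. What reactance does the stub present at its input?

tan(βl) = 1.06
For a shorted stub, Z_in = jZ_0·tan(βl)

X_in ≈ 53.2 Ω (inductive)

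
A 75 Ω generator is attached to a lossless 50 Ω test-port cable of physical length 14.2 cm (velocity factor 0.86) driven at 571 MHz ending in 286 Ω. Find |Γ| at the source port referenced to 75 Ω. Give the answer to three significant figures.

λ = v/f = 0.86·c / 571 MHz = 0.452 m
βl = 2π·l/λ = 2π × 0.314 = 113°
tan(βl) = -2.34
Z_in = Z_0·(Z_L + jZ_0·tanβl)/(Z_0 + jZ_L·tanβl) = 10.3 + j20.6 Ω
Γ_s = (Z_in − Z_s)/(Z_in + Z_s) = (-64.7 + j20.6)/(85.3 + j20.6), |Γ_s| = 0.774

|Γ| ≈ 0.774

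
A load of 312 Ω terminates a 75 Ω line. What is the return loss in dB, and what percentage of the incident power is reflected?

Γ = (312 − 75)/(312 + 75) = 0.612
RL = −20·log₁₀(0.612) = 4.26 dB
P_refl/P_inc = |Γ|² = 0.375

RL ≈ 4.26 dB; 37.5% of incident power reflected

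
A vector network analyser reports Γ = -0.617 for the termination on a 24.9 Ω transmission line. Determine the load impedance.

Z_L ≈ 5.9 Ω

Z_L = Z_0·(1 + Γ)/(1 − Γ) = 24.9·(0.383)/(1.62)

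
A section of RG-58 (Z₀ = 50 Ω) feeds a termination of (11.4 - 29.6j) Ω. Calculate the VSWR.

Γ = (Z_L − Z_0)/(Z_L + Z_0) = (-38.6 − j29.6)/(61.4 − j29.6)
|Γ| = 48.6/68.2 = 0.714
VSWR = (1 + |Γ|)/(1 − |Γ|) = 1.71/0.286

VSWR ≈ 5.98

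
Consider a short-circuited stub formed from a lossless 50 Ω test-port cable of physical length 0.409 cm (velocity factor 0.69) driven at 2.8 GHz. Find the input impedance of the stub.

λ = v/f = 0.69·c / 2.8 GHz = 0.0739 m
βl = 2π·l/λ = 2π × 0.0553 = 19.9°
tan(βl) = 0.362
For a short-circuited stub, Z_in = jZ_0·tan(βl)

Z_in ≈ +j18.1 Ω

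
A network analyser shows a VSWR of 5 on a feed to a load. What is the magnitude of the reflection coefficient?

|Γ| ≈ 0.667

|Γ| = (S − 1)/(S + 1) = (5 − 1)/(5 + 1) = 4/6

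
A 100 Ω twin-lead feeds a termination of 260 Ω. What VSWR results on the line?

VSWR ≈ 2.6

Γ = (260 − 100)/(260 + 100) = 0.444
VSWR = (1 + 0.444)/(1 − 0.444)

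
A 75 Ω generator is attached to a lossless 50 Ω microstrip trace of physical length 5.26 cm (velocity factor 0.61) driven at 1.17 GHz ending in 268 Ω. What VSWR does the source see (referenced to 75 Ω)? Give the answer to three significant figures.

VSWR ≈ 6.87

λ = v/f = 0.61·c / 1.17 GHz = 0.156 m
βl = 2π·l/λ = 2π × 0.336 = 121°
tan(βl) = -1.66
Z_in = Z_0·(Z_L + jZ_0·tanβl)/(Z_0 + jZ_L·tanβl) = 12.6 + j28.7 Ω
Γ_s = (Z_in − Z_s)/(Z_in + Z_s) = (-62.4 + j28.7)/(87.6 + j28.7), |Γ_s| = 0.746
VSWR = (1 + |Γ_s|)/(1 − |Γ_s|)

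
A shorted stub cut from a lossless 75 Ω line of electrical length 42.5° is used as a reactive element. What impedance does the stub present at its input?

tan(βl) = 0.916
For a shorted stub, Z_in = jZ_0·tan(βl)

Z_in ≈ +j68.7 Ω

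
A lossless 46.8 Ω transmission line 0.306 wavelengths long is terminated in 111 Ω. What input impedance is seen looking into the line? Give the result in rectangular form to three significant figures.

βl = 2π × 0.306 = 110°
tan(βl) = tan(110°) = -2.72
Z_in = Z_0·(Z_L + jZ_0·tanβl)/(Z_0 + jZ_L·tanβl)
     = 46.8·(111 − j127)/(46.8 − j302)

Z_in ≈ 21.9 + j13.8 Ω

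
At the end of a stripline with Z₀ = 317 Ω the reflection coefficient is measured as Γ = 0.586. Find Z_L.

Z_L = Z_0·(1 + Γ)/(1 − Γ) = 317·(1.59)/(0.414)

Z_L ≈ 1210 Ω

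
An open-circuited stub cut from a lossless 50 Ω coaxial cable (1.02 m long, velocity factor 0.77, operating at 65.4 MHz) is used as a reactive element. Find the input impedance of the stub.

λ = v/f = 0.77·c / 65.4 MHz = 3.53 m
βl = 2π·l/λ = 2π × 0.289 = 104°
tan(βl) = -4.02
For an open-circuited stub, Z_in = −jZ_0·cot(βl) = −jZ_0/tan(βl)

Z_in ≈ +j12.4 Ω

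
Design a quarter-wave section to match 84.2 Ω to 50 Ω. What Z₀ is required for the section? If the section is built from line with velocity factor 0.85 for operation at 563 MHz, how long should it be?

Z_qwt ≈ 64.9 Ω; length ≈ 11.3 cm

Z_qwt = √(Z_0·R_L) = √(50 × 84.2) = √4210
λ = 0.85·c/f = 0.453 m, so l = λ/4 = 0.113 m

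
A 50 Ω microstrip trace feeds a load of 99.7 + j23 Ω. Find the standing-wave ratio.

Γ = (Z_L − Z_0)/(Z_L + Z_0) = (49.7 + j23)/(149.7 + j23)
|Γ| = 54.8/151 = 0.362
VSWR = (1 + |Γ|)/(1 − |Γ|) = 1.36/0.638

VSWR ≈ 2.13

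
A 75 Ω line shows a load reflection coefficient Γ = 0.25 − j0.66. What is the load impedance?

Z_L ≈ 37.7 − j99.2 Ω

Z_L = Z_0·(1 + Γ)/(1 − Γ) = 75·(1.25 − j0.66)/(0.75 + j0.66)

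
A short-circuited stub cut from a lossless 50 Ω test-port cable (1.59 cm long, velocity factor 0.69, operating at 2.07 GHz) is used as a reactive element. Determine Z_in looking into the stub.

Z_in ≈ +j77.7 Ω

λ = v/f = 0.69·c / 2.07 GHz = 0.1 m
βl = 2π·l/λ = 2π × 0.159 = 57.2°
tan(βl) = 1.55
For a short-circuited stub, Z_in = jZ_0·tan(βl)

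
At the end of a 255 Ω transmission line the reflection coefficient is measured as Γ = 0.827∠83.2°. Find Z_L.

Z_L ≈ 54.2 + j281 Ω

Z_L = Z_0·(1 + Γ)/(1 − Γ) = 255·(1.1 + j0.821)/(0.902 − j0.821)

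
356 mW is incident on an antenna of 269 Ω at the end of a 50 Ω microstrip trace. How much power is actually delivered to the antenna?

Γ = (269 − 50)/(269 + 50) = 0.687
|Γ|² = 0.471
P_refl = |Γ|²·P_inc = 168 mW, P_del = (1 − |Γ|²)·P_inc = 188 mW

P_delivered ≈ 188 mW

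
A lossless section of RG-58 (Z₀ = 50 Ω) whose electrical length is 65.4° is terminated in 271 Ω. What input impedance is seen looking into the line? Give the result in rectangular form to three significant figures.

Z_in ≈ 11.1 − j22 Ω

tan(βl) = tan(65.4°) = 2.18
Z_in = Z_0·(Z_L + jZ_0·tanβl)/(Z_0 + jZ_L·tanβl)
     = 50·(271 + j109)/(50 + j592)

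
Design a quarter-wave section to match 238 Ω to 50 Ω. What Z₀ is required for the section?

Z_qwt ≈ 109 Ω

Z_qwt = √(Z_0·R_L) = √(50 × 238) = √11900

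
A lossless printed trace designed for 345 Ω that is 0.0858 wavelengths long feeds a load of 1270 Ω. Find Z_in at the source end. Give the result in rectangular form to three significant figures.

βl = 2π × 0.0858 = 30.9°
tan(βl) = tan(30.9°) = 0.598
Z_in = Z_0·(Z_L + jZ_0·tanβl)/(Z_0 + jZ_L·tanβl)
     = 345·(1270 + j206)/(345 + j760)

Z_in ≈ 295 − j443 Ω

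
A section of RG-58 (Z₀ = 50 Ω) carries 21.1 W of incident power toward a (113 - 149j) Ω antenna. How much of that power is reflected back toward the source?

P_reflected ≈ 11.3 W

|Γ| = |(63 − j149)/(163 − j149)| = 0.733
|Γ|² = 0.537
P_refl = |Γ|²·P_inc = 11.3 W, P_del = (1 − |Γ|²)·P_inc = 9.78 W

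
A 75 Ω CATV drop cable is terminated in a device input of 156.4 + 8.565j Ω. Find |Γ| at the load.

|Γ| ≈ 0.353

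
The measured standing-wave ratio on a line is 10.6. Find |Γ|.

|Γ| = (S − 1)/(S + 1) = (10.6 − 1)/(10.6 + 1) = 9.6/11.6

|Γ| ≈ 0.828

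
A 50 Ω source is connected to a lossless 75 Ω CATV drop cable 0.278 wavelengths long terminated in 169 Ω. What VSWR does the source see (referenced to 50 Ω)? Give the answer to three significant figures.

βl = 2π × 0.278 = 100°
tan(βl) = -5.63
Z_in = Z_0·(Z_L + jZ_0·tanβl)/(Z_0 + jZ_L·tanβl) = 34.1 + j10.6 Ω
Γ_s = (Z_in − Z_s)/(Z_in + Z_s) = (-15.9 + j10.6)/(84.1 + j10.6), |Γ_s| = 0.225
VSWR = (1 + |Γ_s|)/(1 − |Γ_s|)

VSWR ≈ 1.58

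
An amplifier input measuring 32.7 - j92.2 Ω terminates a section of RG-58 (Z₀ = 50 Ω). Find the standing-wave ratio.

Γ = (Z_L − Z_0)/(Z_L + Z_0) = (-17.3 − j92.2)/(82.7 − j92.2)
|Γ| = 93.8/124 = 0.757
VSWR = (1 + |Γ|)/(1 − |Γ|) = 1.76/0.243

VSWR ≈ 7.24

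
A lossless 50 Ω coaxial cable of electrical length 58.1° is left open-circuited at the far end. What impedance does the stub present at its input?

Z_in ≈ −j31.1 Ω

tan(βl) = 1.61
For an open-circuited stub, Z_in = −jZ_0·cot(βl) = −jZ_0/tan(βl)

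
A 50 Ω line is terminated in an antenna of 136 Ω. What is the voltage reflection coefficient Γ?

Γ = 0.462

Γ = (Z_L − Z_0)/(Z_L + Z_0) = (136 − 50)/(136 + 50) = 86/186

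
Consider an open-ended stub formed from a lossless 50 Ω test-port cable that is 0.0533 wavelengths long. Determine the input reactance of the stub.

βl = 2π × 0.0533 = 19.2°
tan(βl) = 0.348
For an open-ended stub, Z_in = −jZ_0·cot(βl) = −jZ_0/tan(βl)

X_in ≈ -144 Ω (capacitive)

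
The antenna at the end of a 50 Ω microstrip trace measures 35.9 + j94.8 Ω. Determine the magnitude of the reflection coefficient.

|Γ| ≈ 0.749

Γ = (Z_L − Z_0)/(Z_L + Z_0) = (-14.1 + j94.8)/(85.9 + j94.8)
|Γ| = 95.8/128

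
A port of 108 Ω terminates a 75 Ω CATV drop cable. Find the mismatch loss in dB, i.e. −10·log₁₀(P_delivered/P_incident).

Γ = (108 − 75)/(108 + 75) = 0.18
|Γ|² = 0.0325, so P_del/P_inc = 1 − |Γ|² = 0.967
ML = −10·log₁₀(1 − |Γ|²)

mismatch loss ≈ 0.144 dB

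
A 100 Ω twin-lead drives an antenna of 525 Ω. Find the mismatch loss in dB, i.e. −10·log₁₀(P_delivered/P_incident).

mismatch loss ≈ 2.7 dB

Γ = (525 − 100)/(525 + 100) = 0.68
|Γ|² = 0.462, so P_del/P_inc = 1 − |Γ|² = 0.538
ML = −10·log₁₀(1 − |Γ|²)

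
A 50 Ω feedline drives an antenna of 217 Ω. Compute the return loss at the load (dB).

Γ = (217 − 50)/(217 + 50) = 0.625
RL = −20·log₁₀|Γ| = −20·log₁₀(0.625)

RL ≈ 4.08 dB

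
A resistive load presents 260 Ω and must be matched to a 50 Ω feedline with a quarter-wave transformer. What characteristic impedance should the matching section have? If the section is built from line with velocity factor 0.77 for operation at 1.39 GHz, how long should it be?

Z_qwt ≈ 114 Ω; length ≈ 4.15 cm

Z_qwt = √(Z_0·R_L) = √(50 × 260) = √13000
λ = 0.77·c/f = 0.166 m, so l = λ/4 = 0.0415 m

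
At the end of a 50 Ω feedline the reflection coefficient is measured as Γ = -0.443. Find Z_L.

Z_L = Z_0·(1 + Γ)/(1 − Γ) = 50·(0.557)/(1.44)

Z_L ≈ 19.3 Ω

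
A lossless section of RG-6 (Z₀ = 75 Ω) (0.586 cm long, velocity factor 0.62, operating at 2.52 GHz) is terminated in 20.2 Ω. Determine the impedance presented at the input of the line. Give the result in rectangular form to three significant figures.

λ = v/f = 0.62·c / 2.52 GHz = 0.0738 m
βl = 2π·l/λ = 2π × 0.0794 = 28.6°
tan(βl) = tan(28.6°) = 0.545
Z_in = Z_0·(Z_L + jZ_0·tanβl)/(Z_0 + jZ_L·tanβl)
     = 75·(20.2 + j40.9)/(75 + j11)

Z_in ≈ 25.6 + j37.1 Ω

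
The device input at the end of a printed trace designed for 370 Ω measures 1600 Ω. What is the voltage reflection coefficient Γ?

Γ = (Z_L − Z_0)/(Z_L + Z_0) = (1600 − 370)/(1600 + 370) = 1230/1970

Γ = 0.624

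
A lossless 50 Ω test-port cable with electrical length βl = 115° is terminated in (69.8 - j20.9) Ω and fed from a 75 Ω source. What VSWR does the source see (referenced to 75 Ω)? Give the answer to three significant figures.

VSWR ≈ 1.93

tan(βl) = -2.14
Z_in = Z_0·(Z_L + jZ_0·tanβl)/(Z_0 + jZ_L·tanβl) = 43.6 + j21.8 Ω
Γ_s = (Z_in − Z_s)/(Z_in + Z_s) = (-31.4 + j21.8)/(119 + j21.8), |Γ_s| = 0.317
VSWR = (1 + |Γ_s|)/(1 − |Γ_s|)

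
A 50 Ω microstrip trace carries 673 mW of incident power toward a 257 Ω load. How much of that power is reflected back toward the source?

P_reflected ≈ 306 mW

Γ = (257 − 50)/(257 + 50) = 0.674
|Γ|² = 0.455
P_refl = |Γ|²·P_inc = 306 mW, P_del = (1 − |Γ|²)·P_inc = 367 mW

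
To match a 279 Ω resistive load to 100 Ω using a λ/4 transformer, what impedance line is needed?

Z_qwt ≈ 167 Ω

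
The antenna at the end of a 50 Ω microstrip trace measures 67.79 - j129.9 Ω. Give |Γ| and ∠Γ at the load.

Γ = (Z_L − Z_0)/(Z_L + Z_0) = (17.79 − j129.9)/(117.8 − j129.9)
|Γ| = 131/175 = 0.748

Γ ≈ 0.748 ∠ -34.4°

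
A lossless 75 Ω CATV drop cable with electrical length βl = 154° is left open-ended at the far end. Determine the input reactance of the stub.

tan(βl) = -0.488
For an open-ended stub, Z_in = −jZ_0·cot(βl) = −jZ_0/tan(βl)

X_in ≈ 154 Ω (inductive)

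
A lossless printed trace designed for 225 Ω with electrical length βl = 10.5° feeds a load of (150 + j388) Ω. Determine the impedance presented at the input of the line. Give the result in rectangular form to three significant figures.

Z_in ≈ 324 + j573 Ω

tan(βl) = tan(10.5°) = 0.185
Z_in = Z_0·(Z_L + jZ_0·tanβl)/(Z_0 + jZ_L·tanβl)
     = 225·(150 + j430)/(153 + j27.8)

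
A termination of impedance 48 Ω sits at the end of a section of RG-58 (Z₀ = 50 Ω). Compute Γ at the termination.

Γ = (Z_L − Z_0)/(Z_L + Z_0) = (48 − 50)/(48 + 50) = -2/98

Γ = -0.0204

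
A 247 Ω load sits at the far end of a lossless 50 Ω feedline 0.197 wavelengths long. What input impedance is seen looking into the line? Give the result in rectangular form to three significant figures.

βl = 2π × 0.197 = 70.9°
tan(βl) = tan(70.9°) = 2.89
Z_in = Z_0·(Z_L + jZ_0·tanβl)/(Z_0 + jZ_L·tanβl)
     = 50·(247 + j145)/(50 + j714)

Z_in ≈ 11.3 − j16.5 Ω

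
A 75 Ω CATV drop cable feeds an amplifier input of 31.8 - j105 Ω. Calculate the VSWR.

VSWR ≈ 7.27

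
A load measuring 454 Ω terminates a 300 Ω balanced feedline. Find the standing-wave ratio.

Γ = (454 − 300)/(454 + 300) = 0.204
VSWR = (1 + 0.204)/(1 − 0.204)

VSWR ≈ 1.51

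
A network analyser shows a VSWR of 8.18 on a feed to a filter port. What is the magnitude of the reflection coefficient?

|Γ| = (S − 1)/(S + 1) = (8.18 − 1)/(8.18 + 1) = 7.18/9.18

|Γ| ≈ 0.782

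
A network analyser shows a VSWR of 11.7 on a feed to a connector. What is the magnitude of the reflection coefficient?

|Γ| ≈ 0.843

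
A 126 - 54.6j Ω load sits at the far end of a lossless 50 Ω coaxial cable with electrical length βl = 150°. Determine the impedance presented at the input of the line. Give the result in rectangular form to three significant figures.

tan(βl) = tan(150°) = -0.577
Z_in = Z_0·(Z_L + jZ_0·tanβl)/(Z_0 + jZ_L·tanβl)
     = 50·(126 − j83.5)/(18.5 − j72.7)

Z_in ≈ 74.6 + j67.7 Ω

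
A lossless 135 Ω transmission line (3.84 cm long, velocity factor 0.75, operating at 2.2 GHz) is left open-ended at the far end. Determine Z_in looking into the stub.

λ = v/f = 0.75·c / 2.2 GHz = 0.102 m
βl = 2π·l/λ = 2π × 0.375 = 135°
tan(βl) = -0.994
For an open-ended stub, Z_in = −jZ_0·cot(βl) = −jZ_0/tan(βl)

Z_in ≈ +j136 Ω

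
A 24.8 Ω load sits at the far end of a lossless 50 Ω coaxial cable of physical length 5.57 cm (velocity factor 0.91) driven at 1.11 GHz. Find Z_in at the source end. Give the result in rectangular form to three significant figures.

λ = v/f = 0.91·c / 1.11 GHz = 0.246 m
βl = 2π·l/λ = 2π × 0.226 = 81.5°
tan(βl) = tan(81.5°) = 6.72
Z_in = Z_0·(Z_L + jZ_0·tanβl)/(Z_0 + jZ_L·tanβl)
     = 50·(24.8 + j336)/(50 + j167)

Z_in ≈ 94.5 + j20.9 Ω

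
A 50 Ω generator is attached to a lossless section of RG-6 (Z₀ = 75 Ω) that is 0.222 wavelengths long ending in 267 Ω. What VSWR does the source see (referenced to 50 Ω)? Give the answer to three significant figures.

VSWR ≈ 2.47

βl = 2π × 0.222 = 79.9°
tan(βl) = 5.63
Z_in = Z_0·(Z_L + jZ_0·tanβl)/(Z_0 + jZ_L·tanβl) = 21.7 − j12.2 Ω
Γ_s = (Z_in − Z_s)/(Z_in + Z_s) = (-28.3 − j12.2)/(71.7 − j12.2), |Γ_s| = 0.424
VSWR = (1 + |Γ_s|)/(1 − |Γ_s|)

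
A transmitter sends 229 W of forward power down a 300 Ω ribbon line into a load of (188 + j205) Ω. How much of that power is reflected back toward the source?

|Γ| = |(-112 + j205)/(488 + j205)| = 0.441
|Γ|² = 0.195
P_refl = |Γ|²·P_inc = 44.6 W, P_del = (1 − |Γ|²)·P_inc = 184 W

P_reflected ≈ 44.6 W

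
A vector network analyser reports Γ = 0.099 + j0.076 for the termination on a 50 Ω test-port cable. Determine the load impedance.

Z_L ≈ 60.2 + j9.3 Ω

Z_L = Z_0·(1 + Γ)/(1 − Γ) = 50·(1.1 + j0.076)/(0.901 − j0.076)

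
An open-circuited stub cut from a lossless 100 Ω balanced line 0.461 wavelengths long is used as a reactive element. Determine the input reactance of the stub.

βl = 2π × 0.461 = 166°
tan(βl) = -0.25
For an open-circuited stub, Z_in = −jZ_0·cot(βl) = −jZ_0/tan(βl)

X_in ≈ 400 Ω (inductive)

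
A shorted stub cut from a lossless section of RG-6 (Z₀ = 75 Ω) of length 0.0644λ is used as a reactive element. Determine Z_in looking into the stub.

Z_in ≈ +j32.1 Ω

βl = 2π × 0.0644 = 23.2°
tan(βl) = 0.428
For a shorted stub, Z_in = jZ_0·tan(βl)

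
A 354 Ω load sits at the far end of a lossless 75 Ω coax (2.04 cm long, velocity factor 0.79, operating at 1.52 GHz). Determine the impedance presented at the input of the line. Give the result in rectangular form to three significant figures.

Z_in ≈ 28.5 − j64.1 Ω

λ = v/f = 0.79·c / 1.52 GHz = 0.156 m
βl = 2π·l/λ = 2π × 0.131 = 47.1°
tan(βl) = tan(47.1°) = 1.08
Z_in = Z_0·(Z_L + jZ_0·tanβl)/(Z_0 + jZ_L·tanβl)
     = 75·(354 + j80.7)/(75 + j381)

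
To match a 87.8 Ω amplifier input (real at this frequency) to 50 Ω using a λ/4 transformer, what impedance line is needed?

Z_qwt ≈ 66.3 Ω

Z_qwt = √(Z_0·R_L) = √(50 × 87.8) = √4390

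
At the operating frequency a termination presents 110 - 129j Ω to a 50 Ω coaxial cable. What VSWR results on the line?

Γ = (Z_L − Z_0)/(Z_L + Z_0) = (60 − j129)/(160 − j129)
|Γ| = 142/206 = 0.692
VSWR = (1 + |Γ|)/(1 − |Γ|) = 1.69/0.308

VSWR ≈ 5.5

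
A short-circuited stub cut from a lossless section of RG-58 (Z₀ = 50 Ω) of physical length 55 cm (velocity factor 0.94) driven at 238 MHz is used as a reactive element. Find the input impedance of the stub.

Z_in ≈ −j11.4 Ω

λ = v/f = 0.94·c / 238 MHz = 1.18 m
βl = 2π·l/λ = 2π × 0.464 = 167°
tan(βl) = -0.229
For a short-circuited stub, Z_in = jZ_0·tan(βl)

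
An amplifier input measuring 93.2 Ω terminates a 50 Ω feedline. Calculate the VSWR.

VSWR ≈ 1.86

Γ = (93.2 − 50)/(93.2 + 50) = 0.302
VSWR = (1 + 0.302)/(1 − 0.302)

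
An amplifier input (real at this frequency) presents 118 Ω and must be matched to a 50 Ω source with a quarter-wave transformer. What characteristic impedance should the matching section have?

Z_qwt ≈ 76.8 Ω

Z_qwt = √(Z_0·R_L) = √(50 × 118) = √5900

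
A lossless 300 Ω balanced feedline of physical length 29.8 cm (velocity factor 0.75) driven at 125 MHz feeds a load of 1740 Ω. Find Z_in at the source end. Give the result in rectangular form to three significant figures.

Z_in ≈ 68.8 − j169 Ω

λ = v/f = 0.75·c / 125 MHz = 1.8 m
βl = 2π·l/λ = 2π × 0.166 = 59.6°
tan(βl) = tan(59.6°) = 1.7
Z_in = Z_0·(Z_L + jZ_0·tanβl)/(Z_0 + jZ_L·tanβl)
     = 300·(1740 + j511)/(300 + j2970)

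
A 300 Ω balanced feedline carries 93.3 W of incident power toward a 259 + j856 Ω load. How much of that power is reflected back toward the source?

P_reflected ≈ 65.6 W

|Γ| = |(-41 + j856)/(559 + j856)| = 0.838
|Γ|² = 0.703
P_refl = |Γ|²·P_inc = 65.6 W, P_del = (1 − |Γ|²)·P_inc = 27.7 W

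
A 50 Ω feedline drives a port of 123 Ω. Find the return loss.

RL ≈ 7.49 dB

Γ = (123 − 50)/(123 + 50) = 0.422
RL = −20·log₁₀|Γ| = −20·log₁₀(0.422)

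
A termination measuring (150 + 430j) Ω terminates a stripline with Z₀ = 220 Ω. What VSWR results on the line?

Γ = (Z_L − Z_0)/(Z_L + Z_0) = (-70 + j430)/(370 + j430)
|Γ| = 436/567 = 0.768
VSWR = (1 + |Γ|)/(1 − |Γ|) = 1.77/0.232

VSWR ≈ 7.62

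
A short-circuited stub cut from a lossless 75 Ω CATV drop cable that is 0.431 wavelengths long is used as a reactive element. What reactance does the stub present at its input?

X_in ≈ -34.7 Ω (capacitive)

βl = 2π × 0.431 = 155°
tan(βl) = -0.463
For a short-circuited stub, Z_in = jZ_0·tan(βl)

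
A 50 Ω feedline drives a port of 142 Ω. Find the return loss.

RL ≈ 6.39 dB

Γ = (142 − 50)/(142 + 50) = 0.479
RL = −20·log₁₀|Γ| = −20·log₁₀(0.479)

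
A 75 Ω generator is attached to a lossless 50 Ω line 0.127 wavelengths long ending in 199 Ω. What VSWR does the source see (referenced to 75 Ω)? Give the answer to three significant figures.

VSWR ≈ 4.4

βl = 2π × 0.127 = 45.7°
tan(βl) = 1.03
Z_in = Z_0·(Z_L + jZ_0·tanβl)/(Z_0 + jZ_L·tanβl) = 23.1 − j43.1 Ω
Γ_s = (Z_in − Z_s)/(Z_in + Z_s) = (-51.9 − j43.1)/(98.1 − j43.1), |Γ_s| = 0.629
VSWR = (1 + |Γ_s|)/(1 − |Γ_s|)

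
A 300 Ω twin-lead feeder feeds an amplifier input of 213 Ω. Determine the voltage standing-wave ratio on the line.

VSWR ≈ 1.41

For a purely resistive load, VSWR = R_L/Z_0 or Z_0/R_L (whichever > 1) = 300/213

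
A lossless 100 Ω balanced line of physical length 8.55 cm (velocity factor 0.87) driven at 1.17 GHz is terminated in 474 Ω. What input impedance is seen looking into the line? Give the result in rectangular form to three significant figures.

λ = v/f = 0.87·c / 1.17 GHz = 0.223 m
βl = 2π·l/λ = 2π × 0.383 = 138°
tan(βl) = tan(138°) = -0.901
Z_in = Z_0·(Z_L + jZ_0·tanβl)/(Z_0 + jZ_L·tanβl)
     = 100·(474 − j90.1)/(100 − j427)

Z_in ≈ 44.6 + j101 Ω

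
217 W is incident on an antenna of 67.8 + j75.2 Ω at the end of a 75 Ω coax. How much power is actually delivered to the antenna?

|Γ| = |(-7.2 + j75.2)/(142.8 + j75.2)| = 0.468
|Γ|² = 0.219
P_refl = |Γ|²·P_inc = 47.5 W, P_del = (1 − |Γ|²)·P_inc = 169 W

P_delivered ≈ 169 W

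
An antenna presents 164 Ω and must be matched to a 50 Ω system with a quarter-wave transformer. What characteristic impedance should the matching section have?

Z_qwt ≈ 90.6 Ω

Z_qwt = √(Z_0·R_L) = √(50 × 164) = √8200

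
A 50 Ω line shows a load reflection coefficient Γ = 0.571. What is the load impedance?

Z_L = Z_0·(1 + Γ)/(1 − Γ) = 50·(1.57)/(0.429)

Z_L ≈ 183 Ω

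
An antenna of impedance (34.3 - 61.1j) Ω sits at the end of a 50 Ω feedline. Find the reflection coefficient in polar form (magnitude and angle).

Γ = (Z_L − Z_0)/(Z_L + Z_0) = (-15.7 − j61.1)/(84.3 − j61.1)
|Γ| = 63.1/104 = 0.606

Γ ≈ 0.606 ∠ -68.5°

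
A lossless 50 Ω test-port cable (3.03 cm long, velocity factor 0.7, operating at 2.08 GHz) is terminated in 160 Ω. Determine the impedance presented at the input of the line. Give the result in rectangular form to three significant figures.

Z_in ≈ 17.1 + j14.5 Ω

λ = v/f = 0.7·c / 2.08 GHz = 0.101 m
βl = 2π·l/λ = 2π × 0.3 = 108°
tan(βl) = tan(108°) = -3.07
Z_in = Z_0·(Z_L + jZ_0·tanβl)/(Z_0 + jZ_L·tanβl)
     = 50·(160 − j154)/(50 − j491)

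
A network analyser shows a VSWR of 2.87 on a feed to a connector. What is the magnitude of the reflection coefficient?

|Γ| = (S − 1)/(S + 1) = (2.87 − 1)/(2.87 + 1) = 1.87/3.87

|Γ| ≈ 0.483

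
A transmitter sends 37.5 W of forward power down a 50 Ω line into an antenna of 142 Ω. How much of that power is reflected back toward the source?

P_reflected ≈ 8.61 W

Γ = (142 − 50)/(142 + 50) = 0.479
|Γ|² = 0.23
P_refl = |Γ|²·P_inc = 8.61 W, P_del = (1 − |Γ|²)·P_inc = 28.9 W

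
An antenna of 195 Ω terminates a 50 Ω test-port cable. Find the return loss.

RL ≈ 4.56 dB

Γ = (195 − 50)/(195 + 50) = 0.592
RL = −20·log₁₀|Γ| = −20·log₁₀(0.592)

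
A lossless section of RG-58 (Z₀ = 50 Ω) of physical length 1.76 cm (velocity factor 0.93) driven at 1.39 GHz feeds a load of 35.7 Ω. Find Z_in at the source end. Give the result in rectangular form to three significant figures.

Z_in ≈ 41.2 + j12.6 Ω

λ = v/f = 0.93·c / 1.39 GHz = 0.201 m
βl = 2π·l/λ = 2π × 0.0877 = 31.6°
tan(βl) = tan(31.6°) = 0.614
Z_in = Z_0·(Z_L + jZ_0·tanβl)/(Z_0 + jZ_L·tanβl)
     = 50·(35.7 + j30.7)/(50 + j21.9)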